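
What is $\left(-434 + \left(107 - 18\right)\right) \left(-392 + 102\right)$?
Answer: $100050$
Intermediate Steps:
$\left(-434 + \left(107 - 18\right)\right) \left(-392 + 102\right) = \left(-434 + 89\right) \left(-290\right) = \left(-345\right) \left(-290\right) = 100050$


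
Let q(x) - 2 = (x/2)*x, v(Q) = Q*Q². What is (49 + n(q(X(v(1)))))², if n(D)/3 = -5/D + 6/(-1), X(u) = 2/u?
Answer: 11881/16 ≈ 742.56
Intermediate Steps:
v(Q) = Q³
q(x) = 2 + x²/2 (q(x) = 2 + (x/2)*x = 2 + x²/2)
n(D) = -18 - 15/D (n(D) = 3*(-5/D + 6/(-1)) = 3*(-5/D + 6*(-1)) = 3*(-5/D - 6) = 3*(-6 - 5/D) = -18 - 15/D)
(49 + n(q(X(v(1)))))² = (49 + (-18 - 15/(2 + (2/(1³))²/2)))² = (49 + (-18 - 15/(2 + (2/1)²/2)))² = (49 + (-18 - 15/(2 + (2*1)²/2)))² = (49 + (-18 - 15/(2 + (½)*2²)))² = (49 + (-18 - 15/(2 + (½)*4)))² = (49 + (-18 - 15/(2 + 2)))² = (49 + (-18 - 15/4))² = (49 - 87/4)² = (109/4)² = 11881/16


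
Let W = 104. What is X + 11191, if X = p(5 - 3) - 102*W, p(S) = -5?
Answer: 578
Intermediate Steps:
X = -10613 (X = -5 - 102*104 = -5 - 10608 = -10613)
X + 11191 = -10613 + 11191 = 578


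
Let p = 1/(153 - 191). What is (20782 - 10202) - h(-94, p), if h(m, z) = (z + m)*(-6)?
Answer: 190301/19 ≈ 10016.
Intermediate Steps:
p = -1/38 (p = 1/(-38) = -1/38 ≈ -0.026316)
h(m, z) = -6*m - 6*z (h(m, z) = (m + z)*(-6) = -6*m - 6*z)
(20782 - 10202) - h(-94, p) = (20782 - 10202) - (-6*(-94) - 6*(-1/38)) = 10580 - (564 + 3/19) = 10580 - 1*10719/19 = 10580 - 10719/19 = 190301/19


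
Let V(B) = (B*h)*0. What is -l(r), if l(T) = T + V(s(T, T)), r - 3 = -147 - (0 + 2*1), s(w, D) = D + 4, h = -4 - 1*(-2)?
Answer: 146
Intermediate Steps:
h = -2 (h = -4 + 2 = -2)
s(w, D) = 4 + D
V(B) = 0 (V(B) = (B*(-2))*0 = -2*B*0 = 0)
r = -146 (r = 3 + (-147 - (0 + 2*1)) = 3 + (-147 - (0 + 2)) = 3 + (-147 - 1*2) = 3 + (-147 - 2) = 3 - 149 = -146)
l(T) = T (l(T) = T + 0 = T)
-l(r) = -1*(-146) = 146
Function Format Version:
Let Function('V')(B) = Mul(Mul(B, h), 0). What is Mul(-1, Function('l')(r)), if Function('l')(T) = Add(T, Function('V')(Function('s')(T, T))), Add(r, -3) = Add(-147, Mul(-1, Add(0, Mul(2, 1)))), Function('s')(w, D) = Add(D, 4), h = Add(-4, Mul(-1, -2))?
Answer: 146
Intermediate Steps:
h = -2 (h = Add(-4, 2) = -2)
Function('s')(w, D) = Add(4, D)
Function('V')(B) = 0 (Function('V')(B) = Mul(Mul(B, -2), 0) = Mul(Mul(-2, B), 0) = 0)
r = -146 (r = Add(3, Add(-147, Mul(-1, Add(0, Mul(2, 1))))) = Add(3, Add(-147, Mul(-1, Add(0, 2)))) = Add(3, Add(-147, Mul(-1, 2))) = Add(3, Add(-147, -2)) = Add(3, -149) = -146)
Function('l')(T) = T (Function('l')(T) = Add(T, 0) = T)
Mul(-1, Function('l')(r)) = Mul(-1, -146) = 146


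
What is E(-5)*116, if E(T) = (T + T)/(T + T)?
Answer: 116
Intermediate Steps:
E(T) = 1 (E(T) = (2*T)/((2*T)) = (2*T)*(1/(2*T)) = 1)
E(-5)*116 = 1*116 = 116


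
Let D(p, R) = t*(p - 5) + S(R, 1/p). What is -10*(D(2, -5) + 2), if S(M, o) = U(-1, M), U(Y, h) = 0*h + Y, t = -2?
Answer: -70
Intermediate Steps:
U(Y, h) = Y (U(Y, h) = 0 + Y = Y)
S(M, o) = -1
D(p, R) = 9 - 2*p (D(p, R) = -2*(p - 5) - 1 = -2*(-5 + p) - 1 = (10 - 2*p) - 1 = 9 - 2*p)
-10*(D(2, -5) + 2) = -10*((9 - 2*2) + 2) = -10*((9 - 4) + 2) = -10*(5 + 2) = -10*7 = -70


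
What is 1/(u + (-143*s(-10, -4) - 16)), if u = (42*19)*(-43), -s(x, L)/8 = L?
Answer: -1/38906 ≈ -2.5703e-5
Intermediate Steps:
s(x, L) = -8*L
u = -34314 (u = 798*(-43) = -34314)
1/(u + (-143*s(-10, -4) - 16)) = 1/(-34314 + (-(-1144)*(-4) - 16)) = 1/(-34314 + (-143*32 - 16)) = 1/(-34314 + (-4576 - 16)) = 1/(-34314 - 4592) = 1/(-38906) = -1/38906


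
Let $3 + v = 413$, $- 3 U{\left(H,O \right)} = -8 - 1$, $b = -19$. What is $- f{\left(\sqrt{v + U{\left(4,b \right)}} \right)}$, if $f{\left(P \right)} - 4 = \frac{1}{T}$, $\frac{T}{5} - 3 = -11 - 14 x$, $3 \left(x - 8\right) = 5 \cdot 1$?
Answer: $- \frac{8597}{2150} \approx -3.9986$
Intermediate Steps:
$U{\left(H,O \right)} = 3$ ($U{\left(H,O \right)} = - \frac{-8 - 1}{3} = \left(- \frac{1}{3}\right) \left(-9\right) = 3$)
$v = 410$ ($v = -3 + 413 = 410$)
$x = \frac{29}{3}$ ($x = 8 + \frac{5 \cdot 1}{3} = 8 + \frac{1}{3} \cdot 5 = 8 + \frac{5}{3} = \frac{29}{3} \approx 9.6667$)
$T = - \frac{2150}{3}$ ($T = 15 + 5 \left(-11 - \frac{406}{3}\right) = 15 + 5 \left(- \frac{439}{3}\right) = 15 - \frac{2195}{3} = - \frac{2150}{3} \approx -716.67$)
$f{\left(P \right)} = \frac{8597}{2150}$ ($f{\left(P \right)} = 4 + \frac{1}{- \frac{2150}{3}} = 4 - \frac{3}{2150} = \frac{8597}{2150}$)
$- f{\left(\sqrt{v + U{\left(4,b \right)}} \right)} = \left(-1\right) \frac{8597}{2150} = - \frac{8597}{2150}$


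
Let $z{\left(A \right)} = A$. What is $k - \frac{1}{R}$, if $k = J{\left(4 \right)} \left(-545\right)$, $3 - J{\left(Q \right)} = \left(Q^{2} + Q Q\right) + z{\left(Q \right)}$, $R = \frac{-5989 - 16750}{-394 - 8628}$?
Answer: $\frac{408951893}{22739} \approx 17985.0$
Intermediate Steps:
$R = \frac{22739}{9022}$ ($R = - \frac{22739}{-9022} = \left(-22739\right) \left(- \frac{1}{9022}\right) = \frac{22739}{9022} \approx 2.5204$)
$J{\left(Q \right)} = 3 - Q - 2 Q^{2}$ ($J{\left(Q \right)} = 3 - \left(\left(Q^{2} + Q Q\right) + Q\right) = 3 - \left(\left(Q^{2} + Q^{2}\right) + Q\right) = 3 - \left(2 Q^{2} + Q\right) = 3 - \left(Q + 2 Q^{2}\right) = 3 - Q - 2 Q^{2}$)
$k = 17985$ ($k = \left(3 - 4 - 2 \cdot 4^{2}\right) \left(-545\right) = \left(3 - 4 - 32\right) \left(-545\right) = \left(-33\right) \left(-545\right) = 17985$)
$k - \frac{1}{R} = 17985 - \frac{1}{\frac{22739}{9022}} = 17985 - \frac{9022}{22739} = \frac{408951893}{22739}$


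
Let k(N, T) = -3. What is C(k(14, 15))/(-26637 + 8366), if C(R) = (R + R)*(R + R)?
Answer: -36/18271 ≈ -0.0019703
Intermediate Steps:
C(R) = 4*R**2 (C(R) = (2*R)*(2*R) = 4*R**2)
C(k(14, 15))/(-26637 + 8366) = (4*(-3)**2)/(-26637 + 8366) = (4*9)/(-18271) = 36*(-1/18271) = -36/18271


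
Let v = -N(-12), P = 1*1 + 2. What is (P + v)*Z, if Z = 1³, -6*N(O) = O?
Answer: 1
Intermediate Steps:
N(O) = -O/6
P = 3 (P = 1 + 2 = 3)
Z = 1
v = -2 (v = -(-1)*(-12)/6 = -1*2 = -2)
(P + v)*Z = (3 - 2)*1 = 1*1 = 1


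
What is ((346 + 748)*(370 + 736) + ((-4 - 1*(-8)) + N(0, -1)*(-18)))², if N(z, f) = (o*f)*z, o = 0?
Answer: 1464022561024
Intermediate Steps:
N(z, f) = 0 (N(z, f) = (0*f)*z = 0*z = 0)
((346 + 748)*(370 + 736) + ((-4 - 1*(-8)) + N(0, -1)*(-18)))² = ((346 + 748)*(370 + 736) + ((-4 - 1*(-8)) + 0*(-18)))² = (1094*1106 + ((-4 + 8) + 0))² = (1209964 + (4 + 0))² = (1209964 + 4)² = 1209968² = 1464022561024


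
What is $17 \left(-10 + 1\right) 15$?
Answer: $-2295$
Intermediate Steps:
$17 \left(-10 + 1\right) 15 = 17 \left(-9\right) 15 = \left(-153\right) 15 = -2295$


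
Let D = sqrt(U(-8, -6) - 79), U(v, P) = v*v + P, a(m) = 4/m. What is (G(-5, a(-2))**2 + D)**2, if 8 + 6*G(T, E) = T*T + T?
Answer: (4 + I*sqrt(21))**2 ≈ -5.0 + 36.661*I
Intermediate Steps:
G(T, E) = -4/3 + T/6 + T**2/6 (G(T, E) = -4/3 + (T*T + T)/6 = -4/3 + (T**2 + T)/6 = -4/3 + (T + T**2)/6 = -4/3 + (T/6 + T**2/6) = -4/3 + T/6 + T**2/6)
U(v, P) = P + v**2 (U(v, P) = v**2 + P = P + v**2)
D = I*sqrt(21) (D = sqrt((-6 + (-8)**2) - 79) = sqrt((-6 + 64) - 79) = sqrt(58 - 79) = sqrt(-21) = I*sqrt(21) ≈ 4.5826*I)
(G(-5, a(-2))**2 + D)**2 = ((-4/3 + (1/6)*(-5) + (1/6)*(-5)**2)**2 + I*sqrt(21))**2 = ((-4/3 - 5/6 + (1/6)*25)**2 + I*sqrt(21))**2 = ((-4/3 - 5/6 + 25/6)**2 + I*sqrt(21))**2 = (2**2 + I*sqrt(21))**2 = (4 + I*sqrt(21))**2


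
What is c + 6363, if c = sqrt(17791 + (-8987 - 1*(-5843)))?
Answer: 6363 + sqrt(14647) ≈ 6484.0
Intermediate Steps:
c = sqrt(14647) (c = sqrt(17791 + (-8987 + 5843)) = sqrt(17791 - 3144) = sqrt(14647) ≈ 121.02)
c + 6363 = sqrt(14647) + 6363 = 6363 + sqrt(14647)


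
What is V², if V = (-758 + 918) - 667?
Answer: 257049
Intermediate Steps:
V = -507 (V = 160 - 667 = -507)
V² = (-507)² = 257049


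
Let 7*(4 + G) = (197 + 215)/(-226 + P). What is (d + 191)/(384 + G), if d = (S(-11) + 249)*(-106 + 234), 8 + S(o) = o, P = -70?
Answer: 5116286/65579 ≈ 78.017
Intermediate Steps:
S(o) = -8 + o
G = -2175/518 (G = -4 + ((197 + 215)/(-226 - 70))/7 = -4 + (412/(-296))/7 = -4 + (412*(-1/296))/7 = -4 + (⅐)*(-103/74) = -4 - 103/518 = -2175/518 ≈ -4.1988)
d = 29440 (d = ((-8 - 11) + 249)*(-106 + 234) = (-19 + 249)*128 = 230*128 = 29440)
(d + 191)/(384 + G) = (29440 + 191)/(384 - 2175/518) = 29631/(196737/518) = 29631*(518/196737) = 5116286/65579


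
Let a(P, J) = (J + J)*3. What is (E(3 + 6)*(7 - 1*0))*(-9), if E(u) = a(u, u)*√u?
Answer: -10206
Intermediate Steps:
a(P, J) = 6*J (a(P, J) = (2*J)*3 = 6*J)
E(u) = 6*u^(3/2) (E(u) = (6*u)*√u = 6*u^(3/2))
(E(3 + 6)*(7 - 1*0))*(-9) = ((6*(3 + 6)^(3/2))*(7 - 1*0))*(-9) = ((6*9^(3/2))*(7 + 0))*(-9) = ((6*27)*7)*(-9) = (162*7)*(-9) = 1134*(-9) = -10206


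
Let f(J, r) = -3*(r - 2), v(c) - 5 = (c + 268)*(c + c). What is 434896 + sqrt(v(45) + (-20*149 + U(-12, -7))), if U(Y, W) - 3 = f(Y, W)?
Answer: 434896 + 5*sqrt(1009) ≈ 4.3506e+5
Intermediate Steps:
v(c) = 5 + 2*c*(268 + c) (v(c) = 5 + (c + 268)*(c + c) = 5 + (268 + c)*(2*c) = 5 + 2*c*(268 + c))
f(J, r) = 6 - 3*r (f(J, r) = -3*(-2 + r) = 6 - 3*r)
U(Y, W) = 9 - 3*W (U(Y, W) = 3 + (6 - 3*W) = 9 - 3*W)
434896 + sqrt(v(45) + (-20*149 + U(-12, -7))) = 434896 + sqrt((5 + 2*45**2 + 536*45) + (-20*149 + (9 - 3*(-7)))) = 434896 + sqrt((5 + 2*2025 + 24120) + (-2980 + (9 + 21))) = 434896 + sqrt((5 + 4050 + 24120) + (-2980 + 30)) = 434896 + sqrt(28175 - 2950) = 434896 + sqrt(25225) = 434896 + 5*sqrt(1009)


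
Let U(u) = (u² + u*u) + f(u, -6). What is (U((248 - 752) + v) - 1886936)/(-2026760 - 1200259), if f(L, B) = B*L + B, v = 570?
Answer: 1878626/3227019 ≈ 0.58216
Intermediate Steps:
f(L, B) = B + B*L
U(u) = -6 - 6*u + 2*u² (U(u) = (u² + u*u) - 6*(1 + u) = (u² + u²) + (-6 - 6*u) = 2*u² + (-6 - 6*u) = -6 - 6*u + 2*u²)
(U((248 - 752) + v) - 1886936)/(-2026760 - 1200259) = ((-6 - 6*((248 - 752) + 570) + 2*((248 - 752) + 570)²) - 1886936)/(-2026760 - 1200259) = ((-6 - 6*(-504 + 570) + 2*(-504 + 570)²) - 1886936)/(-3227019) = ((-6 - 6*66 + 2*66²) - 1886936)*(-1/3227019) = ((-6 - 396 + 2*4356) - 1886936)*(-1/3227019) = ((-6 - 396 + 8712) - 1886936)*(-1/3227019) = (8310 - 1886936)*(-1/3227019) = -1878626*(-1/3227019) = 1878626/3227019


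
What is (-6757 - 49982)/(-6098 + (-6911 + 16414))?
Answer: -18913/1135 ≈ -16.663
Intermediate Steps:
(-6757 - 49982)/(-6098 + (-6911 + 16414)) = -56739/(-6098 + 9503) = -56739/3405 = -56739*1/3405 = -18913/1135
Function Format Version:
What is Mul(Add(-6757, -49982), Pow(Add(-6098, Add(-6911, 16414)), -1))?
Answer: Rational(-18913, 1135) ≈ -16.663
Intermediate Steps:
Mul(Add(-6757, -49982), Pow(Add(-6098, Add(-6911, 16414)), -1)) = Mul(-56739, Pow(Add(-6098, 9503), -1)) = Mul(-56739, Pow(3405, -1)) = Mul(-56739, Rational(1, 3405)) = Rational(-18913, 1135)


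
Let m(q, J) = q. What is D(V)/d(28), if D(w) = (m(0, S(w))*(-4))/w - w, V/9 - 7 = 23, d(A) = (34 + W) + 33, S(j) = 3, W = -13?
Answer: -5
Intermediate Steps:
d(A) = 54 (d(A) = (34 - 13) + 33 = 21 + 33 = 54)
V = 270 (V = 63 + 9*23 = 63 + 207 = 270)
D(w) = -w (D(w) = (0*(-4))/w - w = 0/w - w = 0 - w = -w)
D(V)/d(28) = -1*270/54 = -270*1/54 = -5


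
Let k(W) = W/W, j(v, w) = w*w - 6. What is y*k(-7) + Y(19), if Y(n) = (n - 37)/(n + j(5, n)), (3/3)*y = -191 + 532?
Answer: 63758/187 ≈ 340.95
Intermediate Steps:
y = 341 (y = -191 + 532 = 341)
j(v, w) = -6 + w² (j(v, w) = w² - 6 = -6 + w²)
Y(n) = (-37 + n)/(-6 + n + n²) (Y(n) = (n - 37)/(n + (-6 + n²)) = (-37 + n)/(-6 + n + n²))
k(W) = 1
y*k(-7) + Y(19) = 341*1 + (-37 + 19)/(-6 + 19 + 19²) = 341 - 18/(-6 + 19 + 361) = 341 - 18/374 = 341 + (1/374)*(-18) = 341 - 9/187 = 63758/187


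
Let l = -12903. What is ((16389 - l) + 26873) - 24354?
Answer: 31811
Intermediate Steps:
((16389 - l) + 26873) - 24354 = ((16389 - 1*(-12903)) + 26873) - 24354 = ((16389 + 12903) + 26873) - 24354 = (29292 + 26873) - 24354 = 56165 - 24354 = 31811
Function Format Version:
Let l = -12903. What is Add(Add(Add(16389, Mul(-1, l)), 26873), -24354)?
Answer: 31811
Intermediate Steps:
Add(Add(Add(16389, Mul(-1, l)), 26873), -24354) = Add(Add(Add(16389, Mul(-1, -12903)), 26873), -24354) = Add(Add(Add(16389, 12903), 26873), -24354) = Add(Add(29292, 26873), -24354) = Add(56165, -24354) = 31811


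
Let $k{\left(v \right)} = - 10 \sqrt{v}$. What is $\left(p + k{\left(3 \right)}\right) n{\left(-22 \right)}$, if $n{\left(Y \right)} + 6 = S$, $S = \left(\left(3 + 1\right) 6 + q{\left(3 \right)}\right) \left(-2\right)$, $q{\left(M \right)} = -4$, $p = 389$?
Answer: $-17894 + 460 \sqrt{3} \approx -17097.0$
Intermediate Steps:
$S = -40$ ($S = \left(\left(3 + 1\right) 6 - 4\right) \left(-2\right) = \left(4 \cdot 6 - 4\right) \left(-2\right) = \left(24 - 4\right) \left(-2\right) = 20 \left(-2\right) = -40$)
$n{\left(Y \right)} = -46$ ($n{\left(Y \right)} = -6 - 40 = -46$)
$\left(p + k{\left(3 \right)}\right) n{\left(-22 \right)} = \left(389 - 10 \sqrt{3}\right) \left(-46\right) = -17894 + 460 \sqrt{3}$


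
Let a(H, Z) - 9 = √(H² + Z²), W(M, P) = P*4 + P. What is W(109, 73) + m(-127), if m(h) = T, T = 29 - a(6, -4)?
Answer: 385 - 2*√13 ≈ 377.79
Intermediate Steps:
W(M, P) = 5*P (W(M, P) = 4*P + P = 5*P)
a(H, Z) = 9 + √(H² + Z²)
T = 20 - 2*√13 (T = 29 - (9 + √(6² + (-4)²)) = 29 - (9 + √(36 + 16)) = 29 - (9 + √52) = 29 - (9 + 2*√13) = 29 + (-9 - 2*√13) = 20 - 2*√13 ≈ 12.789)
m(h) = 20 - 2*√13
W(109, 73) + m(-127) = 5*73 + (20 - 2*√13) = 365 + (20 - 2*√13) = 385 - 2*√13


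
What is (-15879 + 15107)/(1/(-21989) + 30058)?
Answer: -16975508/660945361 ≈ -0.025684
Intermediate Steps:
(-15879 + 15107)/(1/(-21989) + 30058) = -772/(-1/21989 + 30058) = -772/660945361/21989 = -772*21989/660945361 = -16975508/660945361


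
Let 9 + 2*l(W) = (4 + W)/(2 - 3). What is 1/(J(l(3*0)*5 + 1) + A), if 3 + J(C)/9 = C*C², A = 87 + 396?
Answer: -8/2246775 ≈ -3.5607e-6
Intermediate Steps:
l(W) = -13/2 - W/2 (l(W) = -9/2 + ((4 + W)/(2 - 3))/2 = -9/2 + ((4 + W)/(-1))/2 = -9/2 + ((4 + W)*(-1))/2 = -9/2 + (-4 - W)/2 = -9/2 + (-2 - W/2) = -13/2 - W/2)
A = 483
J(C) = -27 + 9*C³ (J(C) = -27 + 9*(C*C²) = -27 + 9*C³)
1/(J(l(3*0)*5 + 1) + A) = 1/((-27 + 9*((-13/2 - 3*0/2)*5 + 1)³) + 483) = 1/((-27 + 9*((-13/2 - ½*0)*5 + 1)³) + 483) = 1/((-27 + 9*((-13/2 + 0)*5 + 1)³) + 483) = 1/((-27 + 9*(-13/2*5 + 1)³) + 483) = 1/((-27 + 9*(-65/2 + 1)³) + 483) = 1/((-27 + 9*(-63/2)³) + 483) = 1/((-27 + 9*(-250047/8)) + 483) = 1/((-27 - 2250423/8) + 483) = 1/(-2250639/8 + 483) = 1/(-2246775/8) = -8/2246775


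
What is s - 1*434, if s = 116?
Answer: -318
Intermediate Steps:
s - 1*434 = 116 - 1*434 = 116 - 434 = -318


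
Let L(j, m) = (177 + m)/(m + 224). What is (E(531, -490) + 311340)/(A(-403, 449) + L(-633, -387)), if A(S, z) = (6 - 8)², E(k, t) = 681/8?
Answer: 406098363/6896 ≈ 58889.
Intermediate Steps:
E(k, t) = 681/8 (E(k, t) = 681*(⅛) = 681/8)
A(S, z) = 4 (A(S, z) = (-2)² = 4)
L(j, m) = (177 + m)/(224 + m)
(E(531, -490) + 311340)/(A(-403, 449) + L(-633, -387)) = (681/8 + 311340)/(4 + (177 - 387)/(224 - 387)) = 2491401/(8*(4 - 210/(-163))) = 2491401/(8*(4 - 1/163*(-210))) = 2491401/(8*(4 + 210/163)) = 2491401/(8*(862/163)) = (2491401/8)*(163/862) = 406098363/6896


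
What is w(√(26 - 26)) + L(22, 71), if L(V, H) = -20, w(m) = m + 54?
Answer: 34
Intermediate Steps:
w(m) = 54 + m
w(√(26 - 26)) + L(22, 71) = (54 + √(26 - 26)) - 20 = (54 + √0) - 20 = (54 + 0) - 20 = 54 - 20 = 34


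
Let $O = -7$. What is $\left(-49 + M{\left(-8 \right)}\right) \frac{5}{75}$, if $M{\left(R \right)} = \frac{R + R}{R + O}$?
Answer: $- \frac{719}{225} \approx -3.1956$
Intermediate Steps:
$M{\left(R \right)} = \frac{2 R}{-7 + R}$ ($M{\left(R \right)} = \frac{R + R}{R - 7} = \frac{2 R}{-7 + R}$)
$\left(-49 + M{\left(-8 \right)}\right) \frac{5}{75} = \left(-49 + 2 \left(-8\right) \frac{1}{-7 - 8}\right) \frac{5}{75} = \left(-49 + 2 \left(-8\right) \frac{1}{-15}\right) 5 \cdot \frac{1}{75} = \left(-49 + 2 \left(-8\right) \left(- \frac{1}{15}\right)\right) \frac{1}{15} = \left(-49 + \frac{16}{15}\right) \frac{1}{15} = \left(- \frac{719}{15}\right) \frac{1}{15} = - \frac{719}{225}$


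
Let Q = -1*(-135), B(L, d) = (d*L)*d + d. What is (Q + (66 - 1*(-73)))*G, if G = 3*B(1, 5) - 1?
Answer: 24386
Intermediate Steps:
B(L, d) = d + L*d**2 (B(L, d) = (L*d)*d + d = L*d**2 + d = d + L*d**2)
Q = 135
G = 89 (G = 3*(5*(1 + 1*5)) - 1 = 3*(5*(1 + 5)) - 1 = 3*(5*6) - 1 = 3*30 - 1 = 90 - 1 = 89)
(Q + (66 - 1*(-73)))*G = (135 + (66 - 1*(-73)))*89 = (135 + (66 + 73))*89 = (135 + 139)*89 = 274*89 = 24386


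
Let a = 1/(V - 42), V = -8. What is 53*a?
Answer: -53/50 ≈ -1.0600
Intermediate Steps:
a = -1/50 (a = 1/(-8 - 42) = 1/(-50) = -1/50 ≈ -0.020000)
53*a = 53*(-1/50) = -53/50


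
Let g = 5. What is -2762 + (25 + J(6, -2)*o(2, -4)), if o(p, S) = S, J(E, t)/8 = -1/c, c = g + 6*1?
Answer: -30075/11 ≈ -2734.1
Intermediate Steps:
c = 11 (c = 5 + 6*1 = 5 + 6 = 11)
J(E, t) = -8/11 (J(E, t) = 8*(-1/11) = -8/11)
-2762 + (25 + J(6, -2)*o(2, -4)) = -2762 + (25 - 8/11*(-4)) = -2762 + (25 + 32/11) = -2762 + 307/11 = -30075/11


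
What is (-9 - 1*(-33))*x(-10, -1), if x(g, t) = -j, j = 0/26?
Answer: 0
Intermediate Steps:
j = 0 (j = 0*(1/26) = 0)
x(g, t) = 0 (x(g, t) = -1*0 = 0)
(-9 - 1*(-33))*x(-10, -1) = (-9 - 1*(-33))*0 = (-9 + 33)*0 = 24*0 = 0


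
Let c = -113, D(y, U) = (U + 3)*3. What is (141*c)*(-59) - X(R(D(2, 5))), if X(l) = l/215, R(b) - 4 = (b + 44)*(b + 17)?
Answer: 202107313/215 ≈ 9.4003e+5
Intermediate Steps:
D(y, U) = 9 + 3*U (D(y, U) = (3 + U)*3 = 9 + 3*U)
R(b) = 4 + (17 + b)*(44 + b) (R(b) = 4 + (b + 44)*(b + 17) = 4 + (44 + b)*(17 + b) = 4 + (17 + b)*(44 + b))
X(l) = l/215 (X(l) = l*(1/215) = l/215)
(141*c)*(-59) - X(R(D(2, 5))) = (141*(-113))*(-59) - (752 + (9 + 3*5)² + 61*(9 + 3*5))/215 = -15933*(-59) - (752 + (9 + 15)² + 61*(9 + 15))/215 = 940047 - (752 + 24² + 61*24)/215 = 940047 - (752 + 576 + 1464)/215 = 940047 - 2792/215 = 202107313/215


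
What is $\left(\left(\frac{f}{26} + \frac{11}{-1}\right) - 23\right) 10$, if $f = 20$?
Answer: $- \frac{4320}{13} \approx -332.31$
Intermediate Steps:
$\left(\left(\frac{f}{26} + \frac{11}{-1}\right) - 23\right) 10 = \left(\left(\frac{20}{26} + \frac{11}{-1}\right) - 23\right) 10 = \left(\left(20 \cdot \frac{1}{26} + 11 \left(-1\right)\right) - 23\right) 10 = \left(\left(\frac{10}{13} - 11\right) - 23\right) 10 = \left(- \frac{133}{13} - 23\right) 10 = \left(- \frac{432}{13}\right) 10 = - \frac{4320}{13}$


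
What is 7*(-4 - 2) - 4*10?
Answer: -82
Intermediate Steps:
7*(-4 - 2) - 4*10 = 7*(-6) - 40 = -42 - 40 = -82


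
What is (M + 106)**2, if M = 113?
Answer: 47961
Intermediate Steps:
(M + 106)**2 = (113 + 106)**2 = 219**2 = 47961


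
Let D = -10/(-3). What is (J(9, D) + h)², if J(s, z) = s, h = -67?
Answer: 3364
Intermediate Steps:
D = 10/3 (D = -10*(-⅓) = 10/3 ≈ 3.3333)
(J(9, D) + h)² = (9 - 67)² = (-58)² = 3364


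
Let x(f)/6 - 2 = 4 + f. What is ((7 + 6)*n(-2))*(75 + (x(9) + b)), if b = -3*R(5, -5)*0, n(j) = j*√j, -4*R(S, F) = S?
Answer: -4290*I*√2 ≈ -6067.0*I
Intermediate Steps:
x(f) = 36 + 6*f (x(f) = 12 + 6*(4 + f) = 12 + (24 + 6*f) = 36 + 6*f)
R(S, F) = -S/4
n(j) = j^(3/2)
b = 0 (b = -(-3)*5/4*0 = -3*(-5/4)*0 = (15/4)*0 = 0)
((7 + 6)*n(-2))*(75 + (x(9) + b)) = ((7 + 6)*(-2)^(3/2))*(75 + ((36 + 6*9) + 0)) = (13*(-2*I*√2))*(75 + ((36 + 54) + 0)) = (-26*I*√2)*(75 + (90 + 0)) = (-26*I*√2)*(75 + 90) = -26*I*√2*165 = -4290*I*√2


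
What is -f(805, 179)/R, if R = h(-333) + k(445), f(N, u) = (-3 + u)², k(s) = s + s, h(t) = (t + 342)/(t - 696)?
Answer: -10624768/305267 ≈ -34.805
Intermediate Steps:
h(t) = (342 + t)/(-696 + t)
k(s) = 2*s
R = 305267/343 (R = (342 - 333)/(-696 - 333) + 2*445 = 9/(-1029) + 890 = -1/1029*9 + 890 = -3/343 + 890 = 305267/343 ≈ 889.99)
-f(805, 179)/R = -(-3 + 179)²/305267/343 = -176²*343/305267 = -30976*343/305267 = -1*10624768/305267 = -10624768/305267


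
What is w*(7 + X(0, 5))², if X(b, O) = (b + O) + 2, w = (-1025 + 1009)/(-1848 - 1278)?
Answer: 1568/1563 ≈ 1.0032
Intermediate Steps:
w = 8/1563 (w = -16/(-3126) = -16*(-1/3126) = 8/1563 ≈ 0.0051184)
X(b, O) = 2 + O + b (X(b, O) = (O + b) + 2 = 2 + O + b)
w*(7 + X(0, 5))² = 8*(7 + (2 + 5 + 0))²/1563 = 8*(7 + 7)²/1563 = (8/1563)*14² = (8/1563)*196 = 1568/1563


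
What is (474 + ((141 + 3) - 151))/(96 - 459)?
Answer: -467/363 ≈ -1.2865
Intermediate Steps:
(474 + ((141 + 3) - 151))/(96 - 459) = (474 + (144 - 151))/(-363) = (474 - 7)*(-1/363) = 467*(-1/363) = -467/363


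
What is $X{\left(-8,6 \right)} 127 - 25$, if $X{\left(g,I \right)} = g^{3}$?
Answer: $-65049$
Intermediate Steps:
$X{\left(-8,6 \right)} 127 - 25 = \left(-8\right)^{3} \cdot 127 - 25 = \left(-512\right) 127 - 25 = -65024 - 25 = -65049$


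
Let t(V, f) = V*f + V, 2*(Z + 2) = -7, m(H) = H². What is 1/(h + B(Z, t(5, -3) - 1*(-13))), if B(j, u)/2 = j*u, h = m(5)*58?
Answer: 1/1417 ≈ 0.00070572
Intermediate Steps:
Z = -11/2 (Z = -2 + (½)*(-7) = -2 - 7/2 = -11/2 ≈ -5.5000)
t(V, f) = V + V*f
h = 1450 (h = 5²*58 = 25*58 = 1450)
B(j, u) = 2*j*u (B(j, u) = 2*(j*u) = 2*j*u)
1/(h + B(Z, t(5, -3) - 1*(-13))) = 1/(1450 + 2*(-11/2)*(5*(1 - 3) - 1*(-13))) = 1/(1450 + 2*(-11/2)*(5*(-2) + 13)) = 1/(1450 + 2*(-11/2)*(-10 + 13)) = 1/(1450 + 2*(-11/2)*3) = 1/(1450 - 33) = 1/1417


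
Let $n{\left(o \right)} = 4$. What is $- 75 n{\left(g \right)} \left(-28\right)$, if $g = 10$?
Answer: $8400$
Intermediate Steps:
$- 75 n{\left(g \right)} \left(-28\right) = \left(-75\right) 4 \left(-28\right) = \left(-300\right) \left(-28\right) = 8400$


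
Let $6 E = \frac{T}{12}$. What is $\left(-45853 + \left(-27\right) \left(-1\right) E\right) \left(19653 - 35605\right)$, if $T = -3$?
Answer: $731465002$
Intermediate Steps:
$E = - \frac{1}{24}$ ($E = \frac{\left(-3\right) \frac{1}{12}}{6} = \frac{1}{6} \left(- \frac{1}{4}\right) = - \frac{1}{24} \approx -0.041667$)
$\left(-45853 + \left(-27\right) \left(-1\right) E\right) \left(19653 - 35605\right) = \left(-45853 + \left(-27\right) \left(-1\right) \left(- \frac{1}{24}\right)\right) \left(19653 - 35605\right) = \left(-45853 + 27 \left(- \frac{1}{24}\right)\right) \left(-15952\right) = \left(-45853 - \frac{9}{8}\right) \left(-15952\right) = \left(- \frac{366833}{8}\right) \left(-15952\right) = 731465002$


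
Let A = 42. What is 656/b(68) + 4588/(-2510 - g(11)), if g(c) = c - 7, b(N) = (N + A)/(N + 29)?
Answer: 39866542/69135 ≈ 576.65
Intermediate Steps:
b(N) = (42 + N)/(29 + N) (b(N) = (N + 42)/(N + 29) = (42 + N)/(29 + N))
g(c) = -7 + c
656/b(68) + 4588/(-2510 - g(11)) = 656/(((42 + 68)/(29 + 68))) + 4588/(-2510 - (-7 + 11)) = 656/((110/97)) + 4588/(-2510 - 1*4) = 656/(((1/97)*110)) + 4588/(-2510 - 4) = 656/(110/97) + 4588/(-2514) = 656*(97/110) + 4588*(-1/2514) = 31816/55 - 2294/1257 = 39866542/69135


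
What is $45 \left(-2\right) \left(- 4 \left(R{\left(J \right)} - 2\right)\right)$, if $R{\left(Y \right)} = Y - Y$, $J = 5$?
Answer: $-720$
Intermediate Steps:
$R{\left(Y \right)} = 0$
$45 \left(-2\right) \left(- 4 \left(R{\left(J \right)} - 2\right)\right) = 45 \left(-2\right) \left(- 4 \left(0 - 2\right)\right) = - 90 \left(\left(-4\right) \left(-2\right)\right) = \left(-90\right) 8 = -720$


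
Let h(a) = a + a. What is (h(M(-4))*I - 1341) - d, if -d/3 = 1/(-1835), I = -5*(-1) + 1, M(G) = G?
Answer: -2548818/1835 ≈ -1389.0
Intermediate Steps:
h(a) = 2*a
I = 6 (I = 5 + 1 = 6)
d = 3/1835 (d = -3/(-1835) = -3*(-1/1835) = 3/1835 ≈ 0.0016349)
(h(M(-4))*I - 1341) - d = ((2*(-4))*6 - 1341) - 1*3/1835 = (-8*6 - 1341) - 3/1835 = (-48 - 1341) - 3/1835 = -1389 - 3/1835 = -2548818/1835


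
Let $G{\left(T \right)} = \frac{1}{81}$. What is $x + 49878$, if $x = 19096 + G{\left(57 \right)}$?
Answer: $\frac{5586895}{81} \approx 68974.0$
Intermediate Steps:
$G{\left(T \right)} = \frac{1}{81}$
$x = \frac{1546777}{81}$ ($x = 19096 + \frac{1}{81} = \frac{1546777}{81} \approx 19096.0$)
$x + 49878 = \frac{1546777}{81} + 49878 = \frac{5586895}{81}$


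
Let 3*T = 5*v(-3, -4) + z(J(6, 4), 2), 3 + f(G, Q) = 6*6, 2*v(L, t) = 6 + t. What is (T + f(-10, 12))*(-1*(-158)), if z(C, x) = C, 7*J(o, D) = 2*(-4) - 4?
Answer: 113128/21 ≈ 5387.0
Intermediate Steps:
J(o, D) = -12/7 (J(o, D) = (2*(-4) - 4)/7 = (-8 - 4)/7 = (1/7)*(-12) = -12/7)
v(L, t) = 3 + t/2 (v(L, t) = (6 + t)/2 = 3 + t/2)
f(G, Q) = 33 (f(G, Q) = -3 + 6*6 = -3 + 36 = 33)
T = 23/21 (T = (5*(3 + (1/2)*(-4)) - 12/7)/3 = (5*(3 - 2) - 12/7)/3 = (5*1 - 12/7)/3 = (5 - 12/7)/3 = (1/3)*(23/7) = 23/21 ≈ 1.0952)
(T + f(-10, 12))*(-1*(-158)) = (23/21 + 33)*(-1*(-158)) = (716/21)*158 = 113128/21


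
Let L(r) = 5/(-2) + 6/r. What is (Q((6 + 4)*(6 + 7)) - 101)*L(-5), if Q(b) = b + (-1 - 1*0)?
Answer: -518/5 ≈ -103.60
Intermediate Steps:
Q(b) = -1 + b (Q(b) = b + (-1 + 0) = b - 1 = -1 + b)
L(r) = -5/2 + 6/r (L(r) = 5*(-1/2) + 6/r = -5/2 + 6/r)
(Q((6 + 4)*(6 + 7)) - 101)*L(-5) = ((-1 + (6 + 4)*(6 + 7)) - 101)*(-5/2 + 6/(-5)) = ((-1 + 10*13) - 101)*(-5/2 + 6*(-1/5)) = ((-1 + 130) - 101)*(-5/2 - 6/5) = (129 - 101)*(-37/10) = 28*(-37/10) = -518/5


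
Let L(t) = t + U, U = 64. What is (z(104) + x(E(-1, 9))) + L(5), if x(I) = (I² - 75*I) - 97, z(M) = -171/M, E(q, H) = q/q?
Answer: -10779/104 ≈ -103.64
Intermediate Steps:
E(q, H) = 1
L(t) = 64 + t (L(t) = t + 64 = 64 + t)
x(I) = -97 + I² - 75*I
(z(104) + x(E(-1, 9))) + L(5) = (-171/104 + (-97 + 1² - 75*1)) + (64 + 5) = (-171*1/104 + (-97 + 1 - 75)) + 69 = (-171/104 - 171) + 69 = -17955/104 + 69 = -10779/104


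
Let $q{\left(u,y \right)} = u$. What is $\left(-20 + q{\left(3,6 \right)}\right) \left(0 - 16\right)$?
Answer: $272$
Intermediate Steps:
$\left(-20 + q{\left(3,6 \right)}\right) \left(0 - 16\right) = \left(-20 + 3\right) \left(0 - 16\right) = \left(-17\right) \left(-16\right) = 272$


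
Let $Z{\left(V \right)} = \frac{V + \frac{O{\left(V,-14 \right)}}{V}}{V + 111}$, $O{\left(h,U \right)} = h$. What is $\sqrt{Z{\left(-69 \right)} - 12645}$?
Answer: $\frac{i \sqrt{5577159}}{21} \approx 112.46 i$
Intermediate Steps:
$Z{\left(V \right)} = \frac{1 + V}{111 + V}$ ($Z{\left(V \right)} = \frac{V + \frac{V}{V}}{V + 111} = \frac{V + 1}{111 + V} = \frac{1 + V}{111 + V}$)
$\sqrt{Z{\left(-69 \right)} - 12645} = \sqrt{\frac{1 - 69}{111 - 69} - 12645} = \sqrt{\frac{1}{42} \left(-68\right) - 12645} = \sqrt{- \frac{34}{21} - 12645} = \sqrt{- \frac{265579}{21}} = \frac{i \sqrt{5577159}}{21}$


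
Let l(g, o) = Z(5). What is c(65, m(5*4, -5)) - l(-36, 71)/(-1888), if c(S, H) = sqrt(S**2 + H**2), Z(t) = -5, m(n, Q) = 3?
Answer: -5/1888 + sqrt(4234) ≈ 65.067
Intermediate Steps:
c(S, H) = sqrt(H**2 + S**2)
l(g, o) = -5
c(65, m(5*4, -5)) - l(-36, 71)/(-1888) = sqrt(3**2 + 65**2) - (-5)/(-1888) = sqrt(9 + 4225) - (-5)*(-1)/1888 = sqrt(4234) - 1*5/1888 = sqrt(4234) - 5/1888 = -5/1888 + sqrt(4234)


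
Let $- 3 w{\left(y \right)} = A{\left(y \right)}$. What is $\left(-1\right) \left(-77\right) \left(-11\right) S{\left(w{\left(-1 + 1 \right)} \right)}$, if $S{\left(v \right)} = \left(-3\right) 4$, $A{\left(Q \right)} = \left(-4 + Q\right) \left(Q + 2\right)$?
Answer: $10164$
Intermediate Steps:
$A{\left(Q \right)} = \left(-4 + Q\right) \left(2 + Q\right)$
$w{\left(y \right)} = \frac{8}{3} - \frac{y^{2}}{3} + \frac{2 y}{3}$ ($w{\left(y \right)} = - \frac{-8 + y^{2} - 2 y}{3} = \frac{8}{3} - \frac{y^{2}}{3} + \frac{2 y}{3}$)
$S{\left(v \right)} = -12$
$\left(-1\right) \left(-77\right) \left(-11\right) S{\left(w{\left(-1 + 1 \right)} \right)} = \left(-1\right) \left(-77\right) \left(-11\right) \left(-12\right) = 77 \left(-11\right) \left(-12\right) = \left(-847\right) \left(-12\right) = 10164$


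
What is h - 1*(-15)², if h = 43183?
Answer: 42958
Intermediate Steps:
h - 1*(-15)² = 43183 - 1*(-15)² = 43183 - 1*225 = 43183 - 225 = 42958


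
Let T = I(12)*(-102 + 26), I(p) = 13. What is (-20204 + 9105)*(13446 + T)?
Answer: -138271342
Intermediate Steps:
T = -988 (T = 13*(-102 + 26) = 13*(-76) = -988)
(-20204 + 9105)*(13446 + T) = (-20204 + 9105)*(13446 - 988) = -11099*12458 = -138271342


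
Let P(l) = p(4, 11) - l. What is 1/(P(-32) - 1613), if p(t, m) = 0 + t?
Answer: -1/1577 ≈ -0.00063412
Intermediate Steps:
p(t, m) = t
P(l) = 4 - l
1/(P(-32) - 1613) = 1/((4 - 1*(-32)) - 1613) = 1/((4 + 32) - 1613) = 1/(36 - 1613) = 1/(-1577) = -1/1577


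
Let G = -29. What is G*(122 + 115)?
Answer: -6873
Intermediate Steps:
G*(122 + 115) = -29*(122 + 115) = -29*237 = -6873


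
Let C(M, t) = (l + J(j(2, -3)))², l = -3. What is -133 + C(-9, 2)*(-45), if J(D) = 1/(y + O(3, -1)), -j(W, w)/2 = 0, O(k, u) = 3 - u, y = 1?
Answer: -2429/5 ≈ -485.80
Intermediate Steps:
j(W, w) = 0 (j(W, w) = -2*0 = 0)
J(D) = ⅕ (J(D) = 1/(1 + (3 - 1*(-1))) = 1/(1 + (3 + 1)) = 1/(1 + 4) = 1/5 = ⅕)
C(M, t) = 196/25 (C(M, t) = (-3 + ⅕)² = (-14/5)² = 196/25)
-133 + C(-9, 2)*(-45) = -133 + (196/25)*(-45) = -133 - 1764/5 = -2429/5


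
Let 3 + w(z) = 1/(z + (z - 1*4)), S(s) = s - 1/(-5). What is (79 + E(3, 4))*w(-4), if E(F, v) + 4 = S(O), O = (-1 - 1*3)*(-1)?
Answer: -1221/5 ≈ -244.20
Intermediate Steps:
O = 4 (O = (-1 - 3)*(-1) = -4*(-1) = 4)
S(s) = 1/5 + s (S(s) = s - 1*(-1/5) = s + 1/5 = 1/5 + s)
E(F, v) = 1/5 (E(F, v) = -4 + (1/5 + 4) = -4 + 21/5 = 1/5)
w(z) = -3 + 1/(-4 + 2*z) (w(z) = -3 + 1/(z + (z - 1*4)) = -3 + 1/(z + (z - 4)) = -3 + 1/(z + (-4 + z)) = -3 + 1/(-4 + 2*z))
(79 + E(3, 4))*w(-4) = (79 + 1/5)*((13 - 6*(-4))/(2*(-2 - 4))) = 396*((1/2)*(13 + 24)/(-6))/5 = 396*((1/2)*(-1/6)*37)/5 = (396/5)*(-37/12) = -1221/5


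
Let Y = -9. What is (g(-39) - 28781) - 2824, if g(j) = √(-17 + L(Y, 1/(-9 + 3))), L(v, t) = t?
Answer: -31605 + I*√618/6 ≈ -31605.0 + 4.1433*I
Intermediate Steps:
g(j) = I*√618/6 (g(j) = √(-17 + 1/(-9 + 3)) = √(-17 + 1/(-6)) = √(-17 - ⅙) = √(-103/6) = I*√618/6)
(g(-39) - 28781) - 2824 = (I*√618/6 - 28781) - 2824 = (-28781 + I*√618/6) - 2824 = -31605 + I*√618/6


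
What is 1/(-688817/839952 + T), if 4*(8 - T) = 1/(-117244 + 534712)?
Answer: 96122007/690149503 ≈ 0.13928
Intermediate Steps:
T = 13358975/1669872 (T = 8 - 1/(4*(-117244 + 534712)) = 8 - 1/4/417468 = 8 - 1/4*1/417468 = 8 - 1/1669872 = 13358975/1669872 ≈ 8.0000)
1/(-688817/839952 + T) = 1/(-688817/839952 + 13358975/1669872) = 1/(690149503/96122007) = 96122007/690149503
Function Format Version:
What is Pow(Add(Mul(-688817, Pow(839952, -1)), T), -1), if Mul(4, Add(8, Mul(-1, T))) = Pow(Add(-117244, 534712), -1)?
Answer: Rational(96122007, 690149503) ≈ 0.13928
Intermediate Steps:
T = Rational(13358975, 1669872) (T = Add(8, Mul(Rational(-1, 4), Pow(Add(-117244, 534712), -1))) = Add(8, Mul(Rational(-1, 4), Pow(417468, -1))) = Add(8, Mul(Rational(-1, 4), Rational(1, 417468))) = Add(8, Rational(-1, 1669872)) = Rational(13358975, 1669872) ≈ 8.0000)
Pow(Add(Mul(-688817, Pow(839952, -1)), T), -1) = Pow(Add(Mul(-688817, Pow(839952, -1)), Rational(13358975, 1669872)), -1) = Pow(Add(Mul(-688817, Rational(1, 839952)), Rational(13358975, 1669872)), -1) = Pow(Add(Rational(-688817, 839952), Rational(13358975, 1669872)), -1) = Pow(Rational(690149503, 96122007), -1) = Rational(96122007, 690149503)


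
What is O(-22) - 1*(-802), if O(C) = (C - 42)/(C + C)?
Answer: 8838/11 ≈ 803.45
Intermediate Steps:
O(C) = (-42 + C)/(2*C) (O(C) = (-42 + C)/((2*C)) = (-42 + C)*(1/(2*C)) = (-42 + C)/(2*C))
O(-22) - 1*(-802) = (½)*(-42 - 22)/(-22) - 1*(-802) = (½)*(-1/22)*(-64) + 802 = 16/11 + 802 = 8838/11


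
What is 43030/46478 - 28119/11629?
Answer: -403259506/270246331 ≈ -1.4922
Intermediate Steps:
43030/46478 - 28119/11629 = 43030*(1/46478) - 28119*1/11629 = 21515/23239 - 28119/11629 = -403259506/270246331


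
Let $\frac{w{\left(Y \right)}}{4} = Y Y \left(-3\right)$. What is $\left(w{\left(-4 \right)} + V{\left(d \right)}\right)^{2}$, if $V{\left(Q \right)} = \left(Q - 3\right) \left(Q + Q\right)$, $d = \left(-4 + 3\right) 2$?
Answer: $29584$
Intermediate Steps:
$d = -2$ ($d = \left(-1\right) 2 = -2$)
$V{\left(Q \right)} = 2 Q \left(-3 + Q\right)$ ($V{\left(Q \right)} = \left(-3 + Q\right) 2 Q = 2 Q \left(-3 + Q\right)$)
$w{\left(Y \right)} = - 12 Y^{2}$ ($w{\left(Y \right)} = 4 Y Y \left(-3\right) = 4 Y^{2} \left(-3\right) = 4 \left(- 3 Y^{2}\right) = - 12 Y^{2}$)
$\left(w{\left(-4 \right)} + V{\left(d \right)}\right)^{2} = \left(- 12 \left(-4\right)^{2} + 2 \left(-2\right) \left(-3 - 2\right)\right)^{2} = \left(\left(-12\right) 16 + 2 \left(-2\right) \left(-5\right)\right)^{2} = \left(-192 + 20\right)^{2} = \left(-172\right)^{2} = 29584$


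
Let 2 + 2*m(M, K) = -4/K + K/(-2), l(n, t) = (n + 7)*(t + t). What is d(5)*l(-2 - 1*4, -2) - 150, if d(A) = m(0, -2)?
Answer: -152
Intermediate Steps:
l(n, t) = 2*t*(7 + n) (l(n, t) = (7 + n)*(2*t) = 2*t*(7 + n))
m(M, K) = -1 - 2/K - K/4 (m(M, K) = -1 + (-4/K + K/(-2))/2 = -1 + (-4/K + K*(-½))/2 = -1 + (-4/K - K/2)/2 = -1 + (-2/K - K/4) = -1 - 2/K - K/4)
d(A) = ½ (d(A) = -1 - 2/(-2) - ¼*(-2) = -1 - 2*(-½) + ½ = -1 + 1 + ½ = ½)
d(5)*l(-2 - 1*4, -2) - 150 = (2*(-2)*(7 + (-2 - 1*4)))/2 - 150 = (2*(-2)*(7 + (-2 - 4)))/2 - 150 = (2*(-2)*(7 - 6))/2 - 150 = (2*(-2)*1)/2 - 150 = (½)*(-4) - 150 = -2 - 150 = -152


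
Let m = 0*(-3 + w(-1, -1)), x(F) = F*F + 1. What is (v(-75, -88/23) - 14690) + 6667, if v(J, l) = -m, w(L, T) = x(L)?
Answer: -8023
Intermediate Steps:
x(F) = 1 + F² (x(F) = F² + 1 = 1 + F²)
w(L, T) = 1 + L²
m = 0 (m = 0*(-3 + (1 + (-1)²)) = 0*(-3 + (1 + 1)) = 0*(-3 + 2) = 0*(-1) = 0)
v(J, l) = 0 (v(J, l) = -1*0 = 0)
(v(-75, -88/23) - 14690) + 6667 = (0 - 14690) + 6667 = -14690 + 6667 = -8023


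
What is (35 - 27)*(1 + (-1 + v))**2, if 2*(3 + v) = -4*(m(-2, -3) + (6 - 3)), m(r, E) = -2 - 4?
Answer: 72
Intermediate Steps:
m(r, E) = -6
v = 3 (v = -3 + (-4*(-6 + (6 - 3)))/2 = -3 + (-4*(-6 + 3))/2 = -3 + (-4*(-3))/2 = -3 + (1/2)*12 = -3 + 6 = 3)
(35 - 27)*(1 + (-1 + v))**2 = (35 - 27)*(1 + (-1 + 3))**2 = 8*(1 + 2)**2 = 8*3**2 = 8*9 = 72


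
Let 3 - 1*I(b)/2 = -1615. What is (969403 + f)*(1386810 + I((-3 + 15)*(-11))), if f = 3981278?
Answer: 6881674321326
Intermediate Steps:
I(b) = 3236 (I(b) = 6 - 2*(-1615) = 6 + 3230 = 3236)
(969403 + f)*(1386810 + I((-3 + 15)*(-11))) = (969403 + 3981278)*(1386810 + 3236) = 4950681*1390046 = 6881674321326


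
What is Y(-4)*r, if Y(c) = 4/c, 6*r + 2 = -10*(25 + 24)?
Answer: 82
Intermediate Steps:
r = -82 (r = -1/3 + (-10*(25 + 24))/6 = -1/3 + (-10*49)/6 = -1/3 + (1/6)*(-490) = -1/3 - 245/3 = -82)
Y(-4)*r = (4/(-4))*(-82) = (4*(-1/4))*(-82) = -1*(-82) = 82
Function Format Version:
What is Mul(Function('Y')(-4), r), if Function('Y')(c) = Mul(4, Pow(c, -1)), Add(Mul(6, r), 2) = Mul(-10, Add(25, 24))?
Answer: 82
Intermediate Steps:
r = -82 (r = Add(Rational(-1, 3), Mul(Rational(1, 6), Mul(-10, Add(25, 24)))) = Add(Rational(-1, 3), Mul(Rational(1, 6), Mul(-10, 49))) = Add(Rational(-1, 3), Mul(Rational(1, 6), -490)) = Add(Rational(-1, 3), Rational(-245, 3)) = -82)
Mul(Function('Y')(-4), r) = Mul(Mul(4, Pow(-4, -1)), -82) = Mul(Mul(4, Rational(-1, 4)), -82) = Mul(-1, -82) = 82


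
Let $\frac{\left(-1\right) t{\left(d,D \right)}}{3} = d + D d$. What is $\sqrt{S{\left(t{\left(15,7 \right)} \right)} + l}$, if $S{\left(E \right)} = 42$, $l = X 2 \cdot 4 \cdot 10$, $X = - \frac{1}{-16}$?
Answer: $\sqrt{47} \approx 6.8557$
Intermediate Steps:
$X = \frac{1}{16}$ ($X = \left(-1\right) \left(- \frac{1}{16}\right) = \frac{1}{16} \approx 0.0625$)
$t{\left(d,D \right)} = - 3 d - 3 D d$ ($t{\left(d,D \right)} = - 3 \left(d + D d\right) = - 3 d - 3 D d$)
$l = 5$ ($l = \frac{2 \cdot 4 \cdot 10}{16} = \frac{8 \cdot 10}{16} = \frac{1}{16} \cdot 80 = 5$)
$\sqrt{S{\left(t{\left(15,7 \right)} \right)} + l} = \sqrt{42 + 5} = \sqrt{47}$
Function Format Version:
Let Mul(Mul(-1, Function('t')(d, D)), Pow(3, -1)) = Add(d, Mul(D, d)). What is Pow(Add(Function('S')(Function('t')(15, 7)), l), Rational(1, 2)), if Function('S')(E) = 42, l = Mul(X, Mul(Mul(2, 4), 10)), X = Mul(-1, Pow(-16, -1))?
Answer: Pow(47, Rational(1, 2)) ≈ 6.8557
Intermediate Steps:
X = Rational(1, 16) (X = Mul(-1, Rational(-1, 16)) = Rational(1, 16) ≈ 0.062500)
Function('t')(d, D) = Add(Mul(-3, d), Mul(-3, D, d)) (Function('t')(d, D) = Mul(-3, Add(d, Mul(D, d))) = Add(Mul(-3, d), Mul(-3, D, d)))
l = 5 (l = Mul(Rational(1, 16), Mul(Mul(2, 4), 10)) = Mul(Rational(1, 16), Mul(8, 10)) = Mul(Rational(1, 16), 80) = 5)
Pow(Add(Function('S')(Function('t')(15, 7)), l), Rational(1, 2)) = Pow(Add(42, 5), Rational(1, 2)) = Pow(47, Rational(1, 2))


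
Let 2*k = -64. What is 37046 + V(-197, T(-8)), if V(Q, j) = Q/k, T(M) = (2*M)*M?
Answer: 1185669/32 ≈ 37052.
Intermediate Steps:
k = -32 (k = (½)*(-64) = -32)
T(M) = 2*M²
V(Q, j) = -Q/32 (V(Q, j) = Q/(-32) = Q*(-1/32) = -Q/32)
37046 + V(-197, T(-8)) = 37046 - 1/32*(-197) = 37046 + 197/32 = 1185669/32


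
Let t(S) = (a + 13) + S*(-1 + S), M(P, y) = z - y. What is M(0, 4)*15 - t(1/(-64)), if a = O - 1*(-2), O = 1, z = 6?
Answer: 57279/4096 ≈ 13.984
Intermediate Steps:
a = 3 (a = 1 - 1*(-2) = 1 + 2 = 3)
M(P, y) = 6 - y
t(S) = 16 + S*(-1 + S) (t(S) = (3 + 13) + S*(-1 + S) = 16 + S*(-1 + S))
M(0, 4)*15 - t(1/(-64)) = (6 - 1*4)*15 - (16 + (1/(-64))**2 - 1/(-64)) = (6 - 4)*15 - (16 + (-1/64)**2 - 1*(-1/64)) = 2*15 - (16 + 1/4096 + 1/64) = 30 - 1*65601/4096 = 30 - 65601/4096 = 57279/4096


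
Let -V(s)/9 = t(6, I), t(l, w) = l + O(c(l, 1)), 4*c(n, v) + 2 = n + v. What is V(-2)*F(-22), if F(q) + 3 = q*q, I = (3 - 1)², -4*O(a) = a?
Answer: -393939/16 ≈ -24621.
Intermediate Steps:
c(n, v) = -½ + n/4 + v/4 (c(n, v) = -½ + (n + v)/4 = -½ + (n/4 + v/4) = -½ + n/4 + v/4)
O(a) = -a/4
I = 4 (I = 2² = 4)
t(l, w) = 1/16 + 15*l/16 (t(l, w) = l - (-½ + l/4 + (¼)*1)/4 = l - (-½ + l/4 + ¼)/4 = l - (-¼ + l/4)/4 = l + (1/16 - l/16) = 1/16 + 15*l/16)
V(s) = -819/16 (V(s) = -9*(1/16 + (15/16)*6) = -9*(1/16 + 45/8) = -9*91/16 = -819/16)
F(q) = -3 + q² (F(q) = -3 + q*q = -3 + q²)
V(-2)*F(-22) = -819*(-3 + (-22)²)/16 = -819*(-3 + 484)/16 = -819/16*481 = -393939/16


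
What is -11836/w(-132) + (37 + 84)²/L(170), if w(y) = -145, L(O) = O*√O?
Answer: 11836/145 + 14641*√170/28900 ≈ 88.233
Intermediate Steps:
L(O) = O^(3/2)
-11836/w(-132) + (37 + 84)²/L(170) = -11836/(-145) + (37 + 84)²/(170^(3/2)) = -11836*(-1/145) + 121²/((170*√170)) = 11836/145 + 14641*(√170/28900) = 11836/145 + 14641*√170/28900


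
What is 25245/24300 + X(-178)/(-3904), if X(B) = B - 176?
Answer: 99221/87840 ≈ 1.1296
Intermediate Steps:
X(B) = -176 + B
25245/24300 + X(-178)/(-3904) = 25245/24300 + (-176 - 178)/(-3904) = 25245*(1/24300) - 354*(-1/3904) = 187/180 + 177/1952 = 99221/87840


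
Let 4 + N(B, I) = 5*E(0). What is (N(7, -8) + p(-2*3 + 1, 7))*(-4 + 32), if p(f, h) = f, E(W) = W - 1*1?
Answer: -392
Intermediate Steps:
E(W) = -1 + W (E(W) = W - 1 = -1 + W)
N(B, I) = -9 (N(B, I) = -4 + 5*(-1 + 0) = -4 + 5*(-1) = -4 - 5 = -9)
(N(7, -8) + p(-2*3 + 1, 7))*(-4 + 32) = (-9 + (-2*3 + 1))*(-4 + 32) = (-9 + (-6 + 1))*28 = (-9 - 5)*28 = -14*28 = -392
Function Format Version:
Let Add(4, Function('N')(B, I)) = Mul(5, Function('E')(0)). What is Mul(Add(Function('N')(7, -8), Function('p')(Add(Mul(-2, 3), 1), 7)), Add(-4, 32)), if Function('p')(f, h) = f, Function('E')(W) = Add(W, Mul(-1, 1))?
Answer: -392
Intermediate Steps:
Function('E')(W) = Add(-1, W) (Function('E')(W) = Add(W, -1) = Add(-1, W))
Function('N')(B, I) = -9 (Function('N')(B, I) = Add(-4, Mul(5, Add(-1, 0))) = Add(-4, Mul(5, -1)) = Add(-4, -5) = -9)
Mul(Add(Function('N')(7, -8), Function('p')(Add(Mul(-2, 3), 1), 7)), Add(-4, 32)) = Mul(Add(-9, Add(Mul(-2, 3), 1)), Add(-4, 32)) = Mul(Add(-9, Add(-6, 1)), 28) = Mul(Add(-9, -5), 28) = Mul(-14, 28) = -392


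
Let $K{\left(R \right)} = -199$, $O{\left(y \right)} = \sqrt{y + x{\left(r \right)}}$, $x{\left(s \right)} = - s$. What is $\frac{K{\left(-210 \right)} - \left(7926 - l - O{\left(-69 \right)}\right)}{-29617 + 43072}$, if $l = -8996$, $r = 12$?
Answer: $- \frac{439}{345} + \frac{i}{1495} \approx -1.2725 + 0.0006689 i$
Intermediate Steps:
$O{\left(y \right)} = \sqrt{-12 + y}$ ($O{\left(y \right)} = \sqrt{y - 12} = \sqrt{-12 + y}$)
$\frac{K{\left(-210 \right)} - \left(7926 - l - O{\left(-69 \right)}\right)}{-29617 + 43072} = \frac{-199 - \left(16922 - \sqrt{-12 - 69}\right)}{-29617 + 43072} = \frac{-199 - \left(16922 - 9 i\right)}{13455} = \left(-199 - \left(16922 - 9 i\right)\right) \frac{1}{13455} = \left(-17121 + 9 i\right) \frac{1}{13455} = - \frac{439}{345} + \frac{i}{1495}$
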